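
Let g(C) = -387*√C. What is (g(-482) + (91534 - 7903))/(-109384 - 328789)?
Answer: -83631/438173 + 387*I*√482/438173 ≈ -0.19086 + 0.01939*I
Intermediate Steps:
(g(-482) + (91534 - 7903))/(-109384 - 328789) = (-387*I*√482 + (91534 - 7903))/(-109384 - 328789) = (-387*I*√482 + 83631)/(-438173) = (-387*I*√482 + 83631)*(-1/438173) = (83631 - 387*I*√482)*(-1/438173) = -83631/438173 + 387*I*√482/438173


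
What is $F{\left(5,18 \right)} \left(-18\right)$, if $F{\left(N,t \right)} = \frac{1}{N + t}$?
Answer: $- \frac{18}{23} \approx -0.78261$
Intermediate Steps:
$F{\left(5,18 \right)} \left(-18\right) = \frac{1}{5 + 18} \left(-18\right) = \frac{1}{23} \left(-18\right) = - \frac{18}{23}$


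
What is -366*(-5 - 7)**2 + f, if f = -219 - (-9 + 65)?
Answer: -52979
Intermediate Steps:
f = -275 (f = -219 - 1*56 = -219 - 56 = -275)
-366*(-5 - 7)**2 + f = -366*(-5 - 7)**2 - 275 = -366*(-12)**2 - 275 = -366*144 - 275 = -52704 - 275 = -52979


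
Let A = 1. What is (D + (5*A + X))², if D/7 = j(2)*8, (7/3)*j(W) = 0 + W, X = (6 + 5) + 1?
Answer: 4225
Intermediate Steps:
X = 12 (X = 11 + 1 = 12)
j(W) = 3*W/7 (j(W) = 3*(0 + W)/7 = 3*W/7)
D = 48 (D = 7*(((3/7)*2)*8) = 7*((6/7)*8) = 7*(48/7) = 48)
(D + (5*A + X))² = (48 + (5*1 + 12))² = (48 + (5 + 12))² = (48 + 17)² = 65² = 4225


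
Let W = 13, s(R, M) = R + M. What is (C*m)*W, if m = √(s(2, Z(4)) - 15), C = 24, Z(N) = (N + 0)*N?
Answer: 312*√3 ≈ 540.40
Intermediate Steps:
Z(N) = N² (Z(N) = N*N = N²)
s(R, M) = M + R
m = √3 (m = √((4² + 2) - 15) = √((16 + 2) - 15) = √(18 - 15) = √3 ≈ 1.7320)
(C*m)*W = (24*√3)*13 = 312*√3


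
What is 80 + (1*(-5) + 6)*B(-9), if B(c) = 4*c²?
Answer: 404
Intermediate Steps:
80 + (1*(-5) + 6)*B(-9) = 80 + (1*(-5) + 6)*(4*(-9)²) = 80 + (-5 + 6)*(4*81) = 80 + 1*324 = 80 + 324 = 404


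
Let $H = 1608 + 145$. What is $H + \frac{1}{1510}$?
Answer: $\frac{2647031}{1510} \approx 1753.0$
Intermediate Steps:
$H = 1753$
$H + \frac{1}{1510} = 1753 + \frac{1}{1510} = \frac{2647031}{1510}$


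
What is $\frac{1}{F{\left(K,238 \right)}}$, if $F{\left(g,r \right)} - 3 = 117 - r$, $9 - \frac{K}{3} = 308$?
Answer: $- \frac{1}{118} \approx -0.0084746$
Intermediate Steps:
$K = -897$ ($K = 27 - 924 = -897$)
$F{\left(g,r \right)} = 120 - r$ ($F{\left(g,r \right)} = 3 - \left(-117 + r\right) = 120 - r$)
$\frac{1}{F{\left(K,238 \right)}} = \frac{1}{120 - 238} = \frac{1}{-118} = - \frac{1}{118}$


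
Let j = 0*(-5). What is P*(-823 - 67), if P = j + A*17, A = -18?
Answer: 272340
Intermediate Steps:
j = 0
P = -306 (P = 0 - 18*17 = 0 - 306 = -306)
P*(-823 - 67) = -306*(-823 - 67) = -306*(-890) = 272340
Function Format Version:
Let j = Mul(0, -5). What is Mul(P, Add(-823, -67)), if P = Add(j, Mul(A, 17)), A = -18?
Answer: 272340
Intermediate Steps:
j = 0
P = -306 (P = Add(0, Mul(-18, 17)) = Add(0, -306) = -306)
Mul(P, Add(-823, -67)) = Mul(-306, Add(-823, -67)) = Mul(-306, -890) = 272340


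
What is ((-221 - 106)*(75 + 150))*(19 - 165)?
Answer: 10741950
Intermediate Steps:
((-221 - 106)*(75 + 150))*(19 - 165) = -327*225*(-146) = -73575*(-146) = 10741950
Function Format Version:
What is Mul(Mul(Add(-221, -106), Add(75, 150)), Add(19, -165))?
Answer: 10741950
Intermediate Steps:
Mul(Mul(Add(-221, -106), Add(75, 150)), Add(19, -165)) = Mul(Mul(-327, 225), -146) = Mul(-73575, -146) = 10741950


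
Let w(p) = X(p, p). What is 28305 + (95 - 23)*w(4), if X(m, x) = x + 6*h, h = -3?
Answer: 27297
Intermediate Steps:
X(m, x) = -18 + x (X(m, x) = x + 6*(-3) = x - 18 = -18 + x)
w(p) = -18 + p
28305 + (95 - 23)*w(4) = 28305 + (95 - 23)*(-18 + 4) = 28305 + 72*(-14) = 28305 - 1008 = 27297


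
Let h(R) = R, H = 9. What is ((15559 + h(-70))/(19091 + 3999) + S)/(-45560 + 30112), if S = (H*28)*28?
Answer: -162938529/356694320 ≈ -0.45680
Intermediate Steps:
S = 7056 (S = (9*28)*28 = 252*28 = 7056)
((15559 + h(-70))/(19091 + 3999) + S)/(-45560 + 30112) = ((15559 - 70)/(19091 + 3999) + 7056)/(-45560 + 30112) = (15489/23090 + 7056)/(-15448) = (15489*(1/23090) + 7056)*(-1/15448) = (15489/23090 + 7056)*(-1/15448) = (162938529/23090)*(-1/15448) = -162938529/356694320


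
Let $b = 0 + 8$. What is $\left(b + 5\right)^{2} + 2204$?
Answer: $2373$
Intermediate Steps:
$b = 8$
$\left(b + 5\right)^{2} + 2204 = \left(8 + 5\right)^{2} + 2204 = 13^{2} + 2204 = 169 + 2204 = 2373$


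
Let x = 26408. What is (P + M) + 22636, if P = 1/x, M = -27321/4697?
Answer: 401001598695/17719768 ≈ 22630.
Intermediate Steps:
M = -3903/671 (M = -27321*1/4697 = -3903/671 ≈ -5.8167)
P = 1/26408 ≈ 3.7867e-5
(P + M) + 22636 = (1/26408 - 3903/671) + 22636 = -103069753/17719768 + 22636 = 401001598695/17719768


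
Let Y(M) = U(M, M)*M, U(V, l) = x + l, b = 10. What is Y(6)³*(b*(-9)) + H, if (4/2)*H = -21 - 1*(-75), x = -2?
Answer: -1244133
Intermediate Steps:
U(V, l) = -2 + l
H = 27 (H = (-21 - 1*(-75))/2 = (-21 + 75)/2 = (½)*54 = 27)
Y(M) = M*(-2 + M) (Y(M) = (-2 + M)*M = M*(-2 + M))
Y(6)³*(b*(-9)) + H = (6*(-2 + 6))³*(10*(-9)) + 27 = (6*4)³*(-90) + 27 = 24³*(-90) + 27 = 13824*(-90) + 27 = -1244160 + 27 = -1244133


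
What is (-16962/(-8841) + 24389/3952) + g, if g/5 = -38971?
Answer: -2269293112129/11646544 ≈ -1.9485e+5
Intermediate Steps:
g = -194855 (g = 5*(-38971) = -194855)
(-16962/(-8841) + 24389/3952) + g = (-16962/(-8841) + 24389/3952) - 194855 = (-16962*(-1/8841) + 24389*(1/3952)) - 194855 = (5654/2947 + 24389/3952) - 194855 = 94218991/11646544 - 194855 = -2269293112129/11646544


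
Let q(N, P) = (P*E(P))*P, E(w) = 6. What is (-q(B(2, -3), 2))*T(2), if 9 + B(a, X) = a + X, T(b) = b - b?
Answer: 0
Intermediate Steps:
T(b) = 0
B(a, X) = -9 + X + a (B(a, X) = -9 + (a + X) = -9 + (X + a) = -9 + X + a)
q(N, P) = 6*P**2 (q(N, P) = (P*6)*P = (6*P)*P = 6*P**2)
(-q(B(2, -3), 2))*T(2) = -6*2**2*0 = -6*4*0 = -1*24*0 = -24*0 = 0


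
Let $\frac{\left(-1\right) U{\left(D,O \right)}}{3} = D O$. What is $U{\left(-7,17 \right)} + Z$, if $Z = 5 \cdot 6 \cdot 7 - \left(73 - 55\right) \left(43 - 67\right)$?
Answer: $999$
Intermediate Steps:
$U{\left(D,O \right)} = - 3 D O$
$Z = 642$ ($Z = 30 \cdot 7 - 18 \left(-24\right) = 210 - -432 = 210 + 432 = 642$)
$U{\left(-7,17 \right)} + Z = \left(-3\right) \left(-7\right) 17 + 642 = 357 + 642 = 999$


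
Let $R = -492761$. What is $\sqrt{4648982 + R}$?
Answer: $\sqrt{4156221} \approx 2038.7$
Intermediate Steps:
$\sqrt{4648982 + R} = \sqrt{4648982 - 492761} = \sqrt{4156221}$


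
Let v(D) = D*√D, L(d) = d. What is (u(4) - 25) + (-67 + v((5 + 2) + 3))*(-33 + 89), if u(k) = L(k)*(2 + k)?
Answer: -3753 + 560*√10 ≈ -1982.1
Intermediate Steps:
v(D) = D^(3/2)
u(k) = k*(2 + k)
(u(4) - 25) + (-67 + v((5 + 2) + 3))*(-33 + 89) = (4*(2 + 4) - 25) + (-67 + ((5 + 2) + 3)^(3/2))*(-33 + 89) = (4*6 - 25) + (-67 + (7 + 3)^(3/2))*56 = (24 - 25) + (-67 + 10^(3/2))*56 = -1 + (-67 + 10*√10)*56 = -1 + (-3752 + 560*√10) = -3753 + 560*√10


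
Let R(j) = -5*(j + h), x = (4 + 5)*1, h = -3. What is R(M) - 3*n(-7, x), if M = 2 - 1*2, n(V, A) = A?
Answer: -12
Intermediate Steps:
x = 9 (x = 9*1 = 9)
M = 0 (M = 2 - 2 = 0)
R(j) = 15 - 5*j (R(j) = -5*(j - 3) = -5*(-3 + j) = 15 - 5*j)
R(M) - 3*n(-7, x) = (15 - 5*0) - 3*9 = (15 + 0) - 27 = 15 - 27 = -12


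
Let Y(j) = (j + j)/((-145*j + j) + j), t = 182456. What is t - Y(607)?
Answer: 26091210/143 ≈ 1.8246e+5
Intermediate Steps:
Y(j) = -2/143 (Y(j) = (2*j)/(-144*j + j) = (2*j)/((-143*j)) = (2*j)*(-1/(143*j)) = -2/143)
t - Y(607) = 182456 - 1*(-2/143) = 182456 + 2/143 = 26091210/143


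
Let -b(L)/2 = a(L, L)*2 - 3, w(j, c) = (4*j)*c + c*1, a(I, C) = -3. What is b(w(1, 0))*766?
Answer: 13788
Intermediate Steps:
w(j, c) = c + 4*c*j (w(j, c) = 4*c*j + c = c + 4*c*j)
b(L) = 18 (b(L) = -2*(-3*2 - 3) = -2*(-6 - 3) = -2*(-9) = 18)
b(w(1, 0))*766 = 18*766 = 13788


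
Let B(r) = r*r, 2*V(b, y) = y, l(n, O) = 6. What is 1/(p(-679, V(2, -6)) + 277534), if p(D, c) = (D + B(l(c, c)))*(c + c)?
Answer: 1/281392 ≈ 3.5538e-6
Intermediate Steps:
V(b, y) = y/2
B(r) = r²
p(D, c) = 2*c*(36 + D) (p(D, c) = (D + 6²)*(c + c) = (D + 36)*(2*c) = (36 + D)*(2*c) = 2*c*(36 + D))
1/(p(-679, V(2, -6)) + 277534) = 1/(2*((½)*(-6))*(36 - 679) + 277534) = 1/(2*(-3)*(-643) + 277534) = 1/(3858 + 277534) = 1/281392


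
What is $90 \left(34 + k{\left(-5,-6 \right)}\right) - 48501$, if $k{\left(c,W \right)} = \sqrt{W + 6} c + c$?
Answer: $-45891$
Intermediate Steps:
$k{\left(c,W \right)} = c + c \sqrt{6 + W}$ ($k{\left(c,W \right)} = \sqrt{6 + W} c + c = c \sqrt{6 + W} + c = c + c \sqrt{6 + W}$)
$90 \left(34 + k{\left(-5,-6 \right)}\right) - 48501 = 90 \left(34 - 5 \left(1 + \sqrt{6 - 6}\right)\right) - 48501 = 90 \left(34 - 5 \left(1 + \sqrt{0}\right)\right) - 48501 = 90 \left(34 - 5 \left(1 + 0\right)\right) - 48501 = 90 \left(34 - 5\right) - 48501 = 90 \cdot 29 - 48501 = 2610 - 48501 = -45891$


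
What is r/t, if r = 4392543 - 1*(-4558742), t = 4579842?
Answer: 8951285/4579842 ≈ 1.9545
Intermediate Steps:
r = 8951285 (r = 4392543 + 4558742 = 8951285)
r/t = 8951285/4579842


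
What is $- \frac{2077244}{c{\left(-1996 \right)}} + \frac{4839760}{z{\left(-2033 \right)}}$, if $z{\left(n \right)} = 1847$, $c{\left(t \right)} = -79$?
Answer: $\frac{4219010708}{145913} \approx 28915.0$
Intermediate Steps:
$- \frac{2077244}{c{\left(-1996 \right)}} + \frac{4839760}{z{\left(-2033 \right)}} = - \frac{2077244}{-79} + \frac{4839760}{1847} = \left(-2077244\right) \left(- \frac{1}{79}\right) + 4839760 \cdot \frac{1}{1847} = \frac{2077244}{79} + \frac{4839760}{1847} = \frac{4219010708}{145913}$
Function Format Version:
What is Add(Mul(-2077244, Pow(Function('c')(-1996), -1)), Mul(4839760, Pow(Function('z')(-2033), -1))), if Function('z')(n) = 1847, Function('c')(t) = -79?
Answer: Rational(4219010708, 145913) ≈ 28915.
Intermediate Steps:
Add(Mul(-2077244, Pow(Function('c')(-1996), -1)), Mul(4839760, Pow(Function('z')(-2033), -1))) = Add(Mul(-2077244, Pow(-79, -1)), Mul(4839760, Pow(1847, -1))) = Add(Mul(-2077244, Rational(-1, 79)), Mul(4839760, Rational(1, 1847))) = Add(Rational(2077244, 79), Rational(4839760, 1847)) = Rational(4219010708, 145913)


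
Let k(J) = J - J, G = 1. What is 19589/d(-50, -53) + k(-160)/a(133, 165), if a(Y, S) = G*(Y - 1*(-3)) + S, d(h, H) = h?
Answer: -19589/50 ≈ -391.78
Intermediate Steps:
a(Y, S) = 3 + S + Y (a(Y, S) = 1*(Y - 1*(-3)) + S = 1*(Y + 3) + S = 1*(3 + Y) + S = (3 + Y) + S = 3 + S + Y)
k(J) = 0
19589/d(-50, -53) + k(-160)/a(133, 165) = 19589/(-50) + 0/(3 + 165 + 133) = 19589*(-1/50) + 0/301 = -19589/50 + 0*(1/301) = -19589/50 + 0 = -19589/50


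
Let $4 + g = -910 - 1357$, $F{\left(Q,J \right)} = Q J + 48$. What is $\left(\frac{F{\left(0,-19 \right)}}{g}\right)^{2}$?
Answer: $\frac{256}{573049} \approx 0.00044673$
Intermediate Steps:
$F{\left(Q,J \right)} = 48 + J Q$ ($F{\left(Q,J \right)} = J Q + 48 = 48 + J Q$)
$g = -2271$ ($g = -4 - 2267 = -2271$)
$\left(\frac{F{\left(0,-19 \right)}}{g}\right)^{2} = \left(\frac{48 - 0}{-2271}\right)^{2} = \left(\left(48 + 0\right) \left(- \frac{1}{2271}\right)\right)^{2} = \left(48 \left(- \frac{1}{2271}\right)\right)^{2} = \left(- \frac{16}{757}\right)^{2} = \frac{256}{573049}$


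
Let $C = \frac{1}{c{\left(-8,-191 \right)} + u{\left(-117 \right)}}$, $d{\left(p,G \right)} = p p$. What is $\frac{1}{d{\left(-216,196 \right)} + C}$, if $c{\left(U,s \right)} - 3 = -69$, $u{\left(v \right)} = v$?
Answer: $\frac{183}{8538047} \approx 2.1433 \cdot 10^{-5}$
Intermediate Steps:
$d{\left(p,G \right)} = p^{2}$
$c{\left(U,s \right)} = -66$ ($c{\left(U,s \right)} = 3 - 69 = -66$)
$C = - \frac{1}{183}$ ($C = \frac{1}{-66 - 117} = \frac{1}{-183} = - \frac{1}{183} \approx -0.0054645$)
$\frac{1}{d{\left(-216,196 \right)} + C} = \frac{1}{\left(-216\right)^{2} - \frac{1}{183}} = \frac{1}{46656 - \frac{1}{183}} = \frac{1}{\frac{8538047}{183}} = \frac{183}{8538047}$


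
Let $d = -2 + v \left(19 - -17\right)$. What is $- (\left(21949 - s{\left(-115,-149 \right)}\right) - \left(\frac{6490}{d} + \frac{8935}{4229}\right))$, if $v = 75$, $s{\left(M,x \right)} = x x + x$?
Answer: $\frac{613383283}{5704921} \approx 107.52$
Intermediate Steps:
$s{\left(M,x \right)} = x + x^{2}$ ($s{\left(M,x \right)} = x^{2} + x = x + x^{2}$)
$d = 2698$ ($d = -2 + 75 \left(19 - -17\right) = -2 + 75 \left(19 + 17\right) = -2 + 75 \cdot 36 = -2 + 2700 = 2698$)
$- (\left(21949 - s{\left(-115,-149 \right)}\right) - \left(\frac{6490}{d} + \frac{8935}{4229}\right)) = - (\left(21949 - - 149 \left(1 - 149\right)\right) - \left(\frac{6490}{2698} + \frac{8935}{4229}\right)) = - (\left(21949 - \left(-149\right) \left(-148\right)\right) - \left(6490 \cdot \frac{1}{2698} + 8935 \cdot \frac{1}{4229}\right)) = - (\left(21949 - 22052\right) - \left(\frac{3245}{1349} + \frac{8935}{4229}\right)) = - (\left(21949 - 22052\right) - \frac{25776420}{5704921}) = - (-103 - \frac{25776420}{5704921}) = \left(-1\right) \left(- \frac{613383283}{5704921}\right) = \frac{613383283}{5704921}$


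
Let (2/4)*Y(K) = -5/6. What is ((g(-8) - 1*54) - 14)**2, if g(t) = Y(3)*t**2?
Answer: 274576/9 ≈ 30508.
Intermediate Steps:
Y(K) = -5/3 (Y(K) = 2*(-5/6) = -5/3)
g(t) = -5*t**2/3
((g(-8) - 1*54) - 14)**2 = ((-5/3*(-8)**2 - 1*54) - 14)**2 = ((-5/3*64 - 54) - 14)**2 = ((-320/3 - 54) - 14)**2 = (-482/3 - 14)**2 = (-524/3)**2 = 274576/9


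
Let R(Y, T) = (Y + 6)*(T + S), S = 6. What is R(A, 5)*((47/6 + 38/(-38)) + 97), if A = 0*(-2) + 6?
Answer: 13706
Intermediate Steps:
A = 6 (A = 0 + 6 = 6)
R(Y, T) = (6 + T)*(6 + Y) (R(Y, T) = (Y + 6)*(T + 6) = (6 + Y)*(6 + T) = (6 + T)*(6 + Y))
R(A, 5)*((47/6 + 38/(-38)) + 97) = (36 + 6*5 + 6*6 + 5*6)*((47/6 + 38/(-38)) + 97) = (36 + 30 + 36 + 30)*((47*(1/6) + 38*(-1/38)) + 97) = 132*((47/6 - 1) + 97) = 132*(41/6 + 97) = 132*(623/6) = 13706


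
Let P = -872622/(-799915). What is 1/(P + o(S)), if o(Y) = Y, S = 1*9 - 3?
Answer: 799915/5672112 ≈ 0.14103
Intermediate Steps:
P = 872622/799915 (P = -872622*(-1/799915) = 872622/799915 ≈ 1.0909)
S = 6 (S = 9 - 3 = 6)
1/(P + o(S)) = 1/(872622/799915 + 6) = 1/(5672112/799915) = 799915/5672112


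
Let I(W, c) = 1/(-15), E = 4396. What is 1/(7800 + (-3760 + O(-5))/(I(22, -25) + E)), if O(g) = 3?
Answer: 65939/514267845 ≈ 0.00012822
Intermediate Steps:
I(W, c) = -1/15
1/(7800 + (-3760 + O(-5))/(I(22, -25) + E)) = 1/(7800 + (-3760 + 3)/(-1/15 + 4396)) = 1/(7800 - 3757/65939/15) = 1/(7800 - 3757*15/65939) = 1/(7800 - 56355/65939) = 1/(514267845/65939) = 65939/514267845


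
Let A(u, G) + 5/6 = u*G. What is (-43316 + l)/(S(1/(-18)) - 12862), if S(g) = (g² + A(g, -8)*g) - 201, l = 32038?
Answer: 913518/1058101 ≈ 0.86336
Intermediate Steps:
A(u, G) = -⅚ + G*u (A(u, G) = -⅚ + u*G = -⅚ + G*u)
S(g) = -201 + g² + g*(-⅚ - 8*g) (S(g) = (g² + (-⅚ - 8*g)*g) - 201 = (g² + g*(-⅚ - 8*g)) - 201 = -201 + g² + g*(-⅚ - 8*g))
(-43316 + l)/(S(1/(-18)) - 12862) = (-43316 + 32038)/((-201 - 7*(1/(-18))² - ⅚/(-18)) - 12862) = -11278/((-201 - 7*(-1/18)² - ⅚*(-1/18)) - 12862) = -11278/((-201 - 7*1/324 + 5/108) - 12862) = -11278/((-201 - 7/324 + 5/108) - 12862) = -11278/(-16279/81 - 12862) = -11278/(-1058101/81) = -11278*(-81/1058101) = 913518/1058101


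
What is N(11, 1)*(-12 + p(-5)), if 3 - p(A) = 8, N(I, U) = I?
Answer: -187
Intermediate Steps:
p(A) = -5 (p(A) = 3 - 1*8 = 3 - 8 = -5)
N(11, 1)*(-12 + p(-5)) = 11*(-12 - 5) = 11*(-17) = -187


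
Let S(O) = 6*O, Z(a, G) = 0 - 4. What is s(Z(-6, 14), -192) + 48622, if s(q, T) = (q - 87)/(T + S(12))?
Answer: 5834731/120 ≈ 48623.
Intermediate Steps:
Z(a, G) = -4
s(q, T) = (-87 + q)/(72 + T) (s(q, T) = (q - 87)/(T + 6*12) = (-87 + q)/(T + 72) = (-87 + q)/(72 + T))
s(Z(-6, 14), -192) + 48622 = (-87 - 4)/(72 - 192) + 48622 = -91/(-120) + 48622 = -1/120*(-91) + 48622 = 91/120 + 48622 = 5834731/120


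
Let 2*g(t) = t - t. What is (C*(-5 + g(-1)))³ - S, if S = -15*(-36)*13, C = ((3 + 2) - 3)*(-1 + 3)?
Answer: -15020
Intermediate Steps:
g(t) = 0 (g(t) = (t - t)/2 = (½)*0 = 0)
C = 4 (C = (5 - 3)*2 = 2*2 = 4)
S = 7020 (S = 540*13 = 7020)
(C*(-5 + g(-1)))³ - S = (4*(-5 + 0))³ - 1*7020 = (4*(-5))³ - 7020 = (-20)³ - 7020 = -8000 - 7020 = -15020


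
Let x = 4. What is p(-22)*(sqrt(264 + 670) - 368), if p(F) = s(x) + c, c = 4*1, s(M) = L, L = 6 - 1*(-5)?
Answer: -5520 + 15*sqrt(934) ≈ -5061.6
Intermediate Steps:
L = 11 (L = 6 + 5 = 11)
s(M) = 11
c = 4
p(F) = 15 (p(F) = 11 + 4 = 15)
p(-22)*(sqrt(264 + 670) - 368) = 15*(sqrt(264 + 670) - 368) = 15*(sqrt(934) - 368) = 15*(-368 + sqrt(934)) = -5520 + 15*sqrt(934)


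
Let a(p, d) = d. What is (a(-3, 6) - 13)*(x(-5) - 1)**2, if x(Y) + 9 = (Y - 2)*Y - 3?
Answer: -3388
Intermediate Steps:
x(Y) = -12 + Y*(-2 + Y) (x(Y) = -9 + ((Y - 2)*Y - 3) = -9 + ((-2 + Y)*Y - 3) = -9 + (Y*(-2 + Y) - 3) = -9 + (-3 + Y*(-2 + Y)) = -12 + Y*(-2 + Y))
(a(-3, 6) - 13)*(x(-5) - 1)**2 = (6 - 13)*((-12 + (-5)**2 - 2*(-5)) - 1)**2 = -7*((-12 + 25 + 10) - 1)**2 = -7*(23 - 1)**2 = -7*22**2 = -7*484 = -3388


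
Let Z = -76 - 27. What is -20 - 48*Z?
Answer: 4924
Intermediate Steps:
Z = -103
-20 - 48*Z = -20 - 48*(-103) = -20 + 4944 = 4924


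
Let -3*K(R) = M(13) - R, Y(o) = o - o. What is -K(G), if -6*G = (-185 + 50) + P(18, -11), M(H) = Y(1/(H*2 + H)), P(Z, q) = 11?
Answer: -62/9 ≈ -6.8889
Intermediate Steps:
Y(o) = 0
M(H) = 0
G = 62/3 (G = -((-185 + 50) + 11)/6 = -(-135 + 11)/6 = -1/6*(-124) = 62/3 ≈ 20.667)
K(R) = R/3 (K(R) = -(0 - R)/3 = -(-1)*R/3 = R/3)
-K(G) = -62/(3*3) = -1*62/9 = -62/9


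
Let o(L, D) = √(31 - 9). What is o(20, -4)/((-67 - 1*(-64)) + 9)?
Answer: √22/6 ≈ 0.78174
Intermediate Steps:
o(L, D) = √22
o(20, -4)/((-67 - 1*(-64)) + 9) = √22/((-67 - 1*(-64)) + 9) = √22/((-67 + 64) + 9) = √22/(-3 + 9) = √22/6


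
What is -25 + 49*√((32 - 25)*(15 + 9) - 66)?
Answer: -25 + 49*√102 ≈ 469.88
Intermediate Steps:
-25 + 49*√((32 - 25)*(15 + 9) - 66) = -25 + 49*√(7*24 - 66) = -25 + 49*√(168 - 66) = -25 + 49*√102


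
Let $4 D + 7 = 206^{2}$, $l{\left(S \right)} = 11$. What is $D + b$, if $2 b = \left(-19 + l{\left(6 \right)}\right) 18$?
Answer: $\frac{42141}{4} \approx 10535.0$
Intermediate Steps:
$D = \frac{42429}{4}$ ($D = - \frac{7}{4} + \frac{206^{2}}{4} = - \frac{7}{4} + \frac{1}{4} \cdot 42436 = - \frac{7}{4} + 10609 = \frac{42429}{4} \approx 10607.0$)
$b = -72$ ($b = \frac{\left(-19 + 11\right) 18}{2} = \frac{\left(-8\right) 18}{2} = \frac{1}{2} \left(-144\right) = -72$)
$D + b = \frac{42429}{4} - 72 = \frac{42141}{4}$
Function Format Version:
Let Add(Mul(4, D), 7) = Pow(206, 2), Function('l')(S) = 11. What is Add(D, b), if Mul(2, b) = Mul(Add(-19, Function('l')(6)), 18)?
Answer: Rational(42141, 4) ≈ 10535.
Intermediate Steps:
D = Rational(42429, 4) (D = Add(Rational(-7, 4), Mul(Rational(1, 4), Pow(206, 2))) = Add(Rational(-7, 4), Mul(Rational(1, 4), 42436)) = Add(Rational(-7, 4), 10609) = Rational(42429, 4) ≈ 10607.)
b = -72 (b = Mul(Rational(1, 2), Mul(Add(-19, 11), 18)) = Mul(Rational(1, 2), Mul(-8, 18)) = Mul(Rational(1, 2), -144) = -72)
Add(D, b) = Add(Rational(42429, 4), -72) = Rational(42141, 4)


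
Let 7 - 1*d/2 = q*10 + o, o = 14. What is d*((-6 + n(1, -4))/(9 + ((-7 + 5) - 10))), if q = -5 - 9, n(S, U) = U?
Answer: 2660/3 ≈ 886.67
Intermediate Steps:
q = -14
d = 266 (d = 14 - 2*(-14*10 + 14) = 14 - 2*(-140 + 14) = 14 - 2*(-126) = 14 + 252 = 266)
d*((-6 + n(1, -4))/(9 + ((-7 + 5) - 10))) = 266*((-6 - 4)/(9 + ((-7 + 5) - 10))) = 266*(-10/(9 + (-2 - 10))) = 266*(-10/(9 - 12)) = 266*(-10/(-3)) = 266*(-10*(-1/3)) = 266*(10/3) = 2660/3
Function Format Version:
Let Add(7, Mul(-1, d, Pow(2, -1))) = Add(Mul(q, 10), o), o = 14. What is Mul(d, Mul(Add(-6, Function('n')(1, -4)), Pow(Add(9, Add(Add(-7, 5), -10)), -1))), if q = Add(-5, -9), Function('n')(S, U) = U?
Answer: Rational(2660, 3) ≈ 886.67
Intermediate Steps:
q = -14
d = 266 (d = Add(14, Mul(-2, Add(Mul(-14, 10), 14))) = Add(14, Mul(-2, Add(-140, 14))) = Add(14, Mul(-2, -126)) = Add(14, 252) = 266)
Mul(d, Mul(Add(-6, Function('n')(1, -4)), Pow(Add(9, Add(Add(-7, 5), -10)), -1))) = Mul(266, Mul(Add(-6, -4), Pow(Add(9, Add(Add(-7, 5), -10)), -1))) = Mul(266, Mul(-10, Pow(Add(9, Add(-2, -10)), -1))) = Mul(266, Mul(-10, Pow(Add(9, -12), -1))) = Mul(266, Mul(-10, Pow(-3, -1))) = Mul(266, Mul(-10, Rational(-1, 3))) = Mul(266, Rational(10, 3)) = Rational(2660, 3)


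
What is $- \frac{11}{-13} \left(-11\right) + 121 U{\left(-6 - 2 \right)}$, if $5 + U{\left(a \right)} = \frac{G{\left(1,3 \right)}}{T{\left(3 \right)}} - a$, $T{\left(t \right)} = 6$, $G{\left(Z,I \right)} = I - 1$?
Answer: $\frac{15367}{39} \approx 394.03$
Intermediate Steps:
$G{\left(Z,I \right)} = -1 + I$ ($G{\left(Z,I \right)} = I - 1 = -1 + I$)
$U{\left(a \right)} = - \frac{14}{3} - a$ ($U{\left(a \right)} = -5 - \left(a - \frac{-1 + 3}{6}\right) = -5 - \left(- \frac{1}{3} + a\right) = - \frac{14}{3} - a$)
$- \frac{11}{-13} \left(-11\right) + 121 U{\left(-6 - 2 \right)} = - \frac{11}{-13} \left(-11\right) + 121 \left(- \frac{14}{3} - \left(-6 - 2\right)\right) = \left(-11\right) \left(- \frac{1}{13}\right) \left(-11\right) + 121 \left(- \frac{14}{3} - \left(-6 - 2\right)\right) = \frac{11}{13} \left(-11\right) + 121 \left(- \frac{14}{3} - -8\right) = - \frac{121}{13} + 121 \left(- \frac{14}{3} + 8\right) = - \frac{121}{13} + 121 \cdot \frac{10}{3} = - \frac{121}{13} + \frac{1210}{3} = \frac{15367}{39}$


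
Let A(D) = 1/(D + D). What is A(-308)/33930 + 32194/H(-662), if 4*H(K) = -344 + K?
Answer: -1345765861943/10513142640 ≈ -128.01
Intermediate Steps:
H(K) = -86 + K/4 (H(K) = (-344 + K)/4 = -86 + K/4)
A(D) = 1/(2*D)
A(-308)/33930 + 32194/H(-662) = ((½)/(-308))/33930 + 32194/(-86 + (¼)*(-662)) = ((½)*(-1/308))*(1/33930) + 32194/(-86 - 331/2) = -1/616*1/33930 + 32194/(-503/2) = -1/20900880 + 32194*(-2/503) = -1/20900880 - 64388/503 = -1345765861943/10513142640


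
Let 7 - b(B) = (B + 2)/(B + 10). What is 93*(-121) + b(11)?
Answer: -236179/21 ≈ -11247.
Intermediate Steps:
b(B) = 7 - (2 + B)/(10 + B) (b(B) = 7 - (B + 2)/(B + 10) = 7 - (2 + B)/(10 + B))
93*(-121) + b(11) = 93*(-121) + 2*(34 + 3*11)/(10 + 11) = -11253 + 2*(34 + 33)/21 = -11253 + 2*(1/21)*67 = -11253 + 134/21 = -236179/21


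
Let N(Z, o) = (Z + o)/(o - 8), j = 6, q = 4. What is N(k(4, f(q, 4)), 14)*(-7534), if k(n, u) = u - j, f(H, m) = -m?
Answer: -15068/3 ≈ -5022.7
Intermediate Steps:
k(n, u) = -6 + u (k(n, u) = u - 1*6 = u - 6 = -6 + u)
N(Z, o) = (Z + o)/(-8 + o)
N(k(4, f(q, 4)), 14)*(-7534) = (((-6 - 1*4) + 14)/(-8 + 14))*(-7534) = (((-6 - 4) + 14)/6)*(-7534) = ((-10 + 14)/6)*(-7534) = ((⅙)*4)*(-7534) = (⅔)*(-7534) = -15068/3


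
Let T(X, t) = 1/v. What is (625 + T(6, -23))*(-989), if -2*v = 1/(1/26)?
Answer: -8034636/13 ≈ -6.1805e+5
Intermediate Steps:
v = -13 (v = -1/(2*(1/26)) = -1/(2*1/26) = -½*26 = -13)
T(X, t) = -1/13 (T(X, t) = 1/(-13) = -1/13)
(625 + T(6, -23))*(-989) = (625 - 1/13)*(-989) = (8124/13)*(-989) = -8034636/13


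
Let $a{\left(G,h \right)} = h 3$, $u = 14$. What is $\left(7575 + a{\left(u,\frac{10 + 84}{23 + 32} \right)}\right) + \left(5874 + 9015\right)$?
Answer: $\frac{1235802}{55} \approx 22469.0$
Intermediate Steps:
$a{\left(G,h \right)} = 3 h$
$\left(7575 + a{\left(u,\frac{10 + 84}{23 + 32} \right)}\right) + \left(5874 + 9015\right) = \left(7575 + 3 \frac{10 + 84}{23 + 32}\right) + \left(5874 + 9015\right) = \left(7575 + 3 \cdot \frac{94}{55}\right) + 14889 = \left(7575 + \frac{282}{55}\right) + 14889 = \frac{416907}{55} + 14889 = \frac{1235802}{55}$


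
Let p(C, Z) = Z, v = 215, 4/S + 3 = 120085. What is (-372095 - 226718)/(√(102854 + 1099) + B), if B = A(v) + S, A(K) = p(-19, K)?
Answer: 154704991572687687/69368289055168 - 2158673966564653*√103953/208104867165504 ≈ -1114.2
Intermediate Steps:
S = 2/60041 (S = 4/(-3 + 120085) = 4/120082 = 4*(1/120082) = 2/60041 ≈ 3.3311e-5)
A(K) = K
B = 12908817/60041 (B = 215 + 2/60041 = 12908817/60041 ≈ 215.00)
(-372095 - 226718)/(√(102854 + 1099) + B) = (-372095 - 226718)/(√(102854 + 1099) + 12908817/60041) = -598813/(√103953 + 12908817/60041) = -598813/(12908817/60041 + √103953)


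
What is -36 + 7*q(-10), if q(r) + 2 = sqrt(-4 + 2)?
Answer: -50 + 7*I*sqrt(2) ≈ -50.0 + 9.8995*I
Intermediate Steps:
q(r) = -2 + I*sqrt(2) (q(r) = -2 + sqrt(-4 + 2) = -2 + sqrt(-2) = -2 + I*sqrt(2))
-36 + 7*q(-10) = -36 + 7*(-2 + I*sqrt(2)) = -36 + (-14 + 7*I*sqrt(2)) = -50 + 7*I*sqrt(2)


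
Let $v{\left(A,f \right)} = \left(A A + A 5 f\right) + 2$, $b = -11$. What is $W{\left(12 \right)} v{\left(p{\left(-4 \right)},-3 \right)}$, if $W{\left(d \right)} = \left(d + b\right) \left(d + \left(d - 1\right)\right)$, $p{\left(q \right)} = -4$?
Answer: $1794$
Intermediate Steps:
$W{\left(d \right)} = \left(-1 + 2 d\right) \left(-11 + d\right)$ ($W{\left(d \right)} = \left(d - 11\right) \left(d + \left(d - 1\right)\right) = \left(-11 + d\right) \left(d + \left(-1 + d\right)\right) = \left(-11 + d\right) \left(-1 + 2 d\right) = \left(-1 + 2 d\right) \left(-11 + d\right)$)
$v{\left(A,f \right)} = 2 + A^{2} + 5 A f$ ($v{\left(A,f \right)} = \left(A^{2} + 5 A f\right) + 2 = 2 + A^{2} + 5 A f$)
$W{\left(12 \right)} v{\left(p{\left(-4 \right)},-3 \right)} = \left(11 - 276 + 2 \cdot 12^{2}\right) \left(2 + \left(-4\right)^{2} + 5 \left(-4\right) \left(-3\right)\right) = \left(11 - 276 + 2 \cdot 144\right) \left(2 + 16 + 60\right) = \left(11 - 276 + 288\right) 78 = 23 \cdot 78 = 1794$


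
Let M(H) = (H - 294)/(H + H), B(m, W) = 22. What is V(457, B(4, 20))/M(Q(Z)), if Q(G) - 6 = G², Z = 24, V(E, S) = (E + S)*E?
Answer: 21233591/24 ≈ 8.8473e+5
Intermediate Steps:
V(E, S) = E*(E + S)
Q(G) = 6 + G²
M(H) = (-294 + H)/(2*H) (M(H) = (-294 + H)/((2*H)) = (-294 + H)*(1/(2*H)) = (-294 + H)/(2*H))
V(457, B(4, 20))/M(Q(Z)) = (457*(457 + 22))/(((-294 + (6 + 24²))/(2*(6 + 24²)))) = (457*479)/(((-294 + (6 + 576))/(2*(6 + 576)))) = 218903/(((½)*(-294 + 582)/582)) = 218903/(((½)*(1/582)*288)) = 218903/(24/97) = 218903*(97/24) = 21233591/24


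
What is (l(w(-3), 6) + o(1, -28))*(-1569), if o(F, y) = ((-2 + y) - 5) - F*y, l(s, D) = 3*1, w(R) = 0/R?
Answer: 6276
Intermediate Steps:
w(R) = 0
l(s, D) = 3
o(F, y) = -7 + y - F*y (o(F, y) = (-7 + y) - F*y = -7 + y - F*y)
(l(w(-3), 6) + o(1, -28))*(-1569) = (3 + (-7 - 28 - 1*1*(-28)))*(-1569) = (3 + (-7 - 28 + 28))*(-1569) = (3 - 7)*(-1569) = -4*(-1569) = 6276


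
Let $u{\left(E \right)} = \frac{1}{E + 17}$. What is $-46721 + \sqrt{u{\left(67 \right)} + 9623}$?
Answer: $-46721 + \frac{17 \sqrt{58737}}{42} \approx -46623.0$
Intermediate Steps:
$u{\left(E \right)} = \frac{1}{17 + E}$
$-46721 + \sqrt{u{\left(67 \right)} + 9623} = -46721 + \sqrt{\frac{1}{17 + 67} + 9623} = -46721 + \sqrt{\frac{1}{84} + 9623} = -46721 + \sqrt{\frac{808333}{84}} = -46721 + \frac{17 \sqrt{58737}}{42}$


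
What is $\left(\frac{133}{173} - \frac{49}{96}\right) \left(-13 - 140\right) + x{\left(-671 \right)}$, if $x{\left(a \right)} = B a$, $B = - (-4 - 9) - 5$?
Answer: $- \frac{29936089}{5536} \approx -5407.5$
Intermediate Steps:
$B = 8$ ($B = \left(-1\right) \left(-13\right) - 5 = 13 - 5 = 8$)
$x{\left(a \right)} = 8 a$
$\left(\frac{133}{173} - \frac{49}{96}\right) \left(-13 - 140\right) + x{\left(-671 \right)} = \left(\frac{133}{173} - \frac{49}{96}\right) \left(-13 - 140\right) + 8 \left(-671\right) = \left(133 \cdot \frac{1}{173} - \frac{49}{96}\right) \left(-153\right) - 5368 = \left(\frac{133}{173} - \frac{49}{96}\right) \left(-153\right) - 5368 = \frac{4291}{16608} \left(-153\right) - 5368 = - \frac{218841}{5536} - 5368 = - \frac{29936089}{5536}$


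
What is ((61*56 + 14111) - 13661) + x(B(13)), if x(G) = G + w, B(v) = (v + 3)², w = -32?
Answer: 4090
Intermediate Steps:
B(v) = (3 + v)²
x(G) = -32 + G (x(G) = G - 32 = -32 + G)
((61*56 + 14111) - 13661) + x(B(13)) = ((61*56 + 14111) - 13661) + (-32 + (3 + 13)²) = ((3416 + 14111) - 13661) + (-32 + 16²) = (17527 - 13661) + (-32 + 256) = 3866 + 224 = 4090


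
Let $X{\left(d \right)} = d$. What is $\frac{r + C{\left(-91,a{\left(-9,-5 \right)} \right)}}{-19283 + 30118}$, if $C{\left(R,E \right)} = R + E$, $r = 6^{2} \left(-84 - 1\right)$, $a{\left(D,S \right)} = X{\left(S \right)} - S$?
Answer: $- \frac{3151}{10835} \approx -0.29082$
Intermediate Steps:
$a{\left(D,S \right)} = 0$ ($a{\left(D,S \right)} = S - S = 0$)
$r = -3060$ ($r = 36 \left(-85\right) = -3060$)
$C{\left(R,E \right)} = E + R$
$\frac{r + C{\left(-91,a{\left(-9,-5 \right)} \right)}}{-19283 + 30118} = \frac{-3060 + \left(0 - 91\right)}{-19283 + 30118} = \frac{-3060 - 91}{10835} = \left(-3151\right) \frac{1}{10835} = - \frac{3151}{10835}$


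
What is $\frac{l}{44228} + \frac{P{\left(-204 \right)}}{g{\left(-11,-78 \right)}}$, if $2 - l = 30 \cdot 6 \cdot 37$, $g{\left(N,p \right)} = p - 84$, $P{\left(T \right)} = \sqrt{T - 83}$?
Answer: $- \frac{3329}{22114} - \frac{i \sqrt{287}}{162} \approx -0.15054 - 0.10457 i$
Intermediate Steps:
$P{\left(T \right)} = \sqrt{-83 + T}$
$g{\left(N,p \right)} = -84 + p$ ($g{\left(N,p \right)} = p - 84 = -84 + p$)
$l = -6658$ ($l = 2 - 30 \cdot 6 \cdot 37 = 2 - 180 \cdot 37 = 2 - 6660 = -6658$)
$\frac{l}{44228} + \frac{P{\left(-204 \right)}}{g{\left(-11,-78 \right)}} = - \frac{6658}{44228} + \frac{\sqrt{-83 - 204}}{-84 - 78} = \left(-6658\right) \frac{1}{44228} + \frac{\sqrt{-287}}{-162} = - \frac{3329}{22114} + i \sqrt{287} \left(- \frac{1}{162}\right) = - \frac{3329}{22114} - \frac{i \sqrt{287}}{162}$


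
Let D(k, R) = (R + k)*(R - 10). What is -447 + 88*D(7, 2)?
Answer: -6783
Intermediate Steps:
D(k, R) = (-10 + R)*(R + k) (D(k, R) = (R + k)*(-10 + R) = (-10 + R)*(R + k))
-447 + 88*D(7, 2) = -447 + 88*(2**2 - 10*2 - 10*7 + 2*7) = -447 + 88*(4 - 20 - 70 + 14) = -447 + 88*(-72) = -447 - 6336 = -6783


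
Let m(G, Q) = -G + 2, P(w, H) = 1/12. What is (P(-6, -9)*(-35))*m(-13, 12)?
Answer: -175/4 ≈ -43.750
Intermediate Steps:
P(w, H) = 1/12
m(G, Q) = 2 - G
(P(-6, -9)*(-35))*m(-13, 12) = ((1/12)*(-35))*(2 - 1*(-13)) = -35*(2 + 13)/12 = -35/12*15 = -175/4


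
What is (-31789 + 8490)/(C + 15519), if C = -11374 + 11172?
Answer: -23299/15317 ≈ -1.5211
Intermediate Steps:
C = -202
(-31789 + 8490)/(C + 15519) = (-31789 + 8490)/(-202 + 15519) = -23299/15317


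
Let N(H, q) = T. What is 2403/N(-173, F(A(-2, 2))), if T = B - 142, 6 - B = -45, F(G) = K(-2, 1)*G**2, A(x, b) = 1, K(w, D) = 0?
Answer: -2403/91 ≈ -26.407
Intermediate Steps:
F(G) = 0 (F(G) = 0*G**2 = 0)
B = 51 (B = 6 - 1*(-45) = 6 + 45 = 51)
T = -91 (T = 51 - 142 = -91)
N(H, q) = -91
2403/N(-173, F(A(-2, 2))) = 2403/(-91) = 2403*(-1/91) = -2403/91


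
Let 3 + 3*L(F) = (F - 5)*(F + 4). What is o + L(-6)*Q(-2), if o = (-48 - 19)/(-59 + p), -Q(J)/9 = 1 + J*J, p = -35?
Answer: -26723/94 ≈ -284.29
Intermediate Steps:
L(F) = -1 + (-5 + F)*(4 + F)/3 (L(F) = -1 + ((F - 5)*(F + 4))/3 = -1 + ((-5 + F)*(4 + F))/3 = -1 + (-5 + F)*(4 + F)/3)
Q(J) = -9 - 9*J**2 (Q(J) = -9*(1 + J*J) = -9*(1 + J**2) = -9 - 9*J**2)
o = 67/94 (o = (-48 - 19)/(-59 - 35) = -67/(-94) = -67*(-1/94) = 67/94 ≈ 0.71277)
o + L(-6)*Q(-2) = 67/94 + (-23/3 - 1/3*(-6) + (1/3)*(-6)**2)*(-9 - 9*(-2)**2) = 67/94 + (-23/3 + 2 + (1/3)*36)*(-9 - 9*4) = 67/94 + (-23/3 + 2 + 12)*(-9 - 36) = 67/94 + (19/3)*(-45) = 67/94 - 285 = -26723/94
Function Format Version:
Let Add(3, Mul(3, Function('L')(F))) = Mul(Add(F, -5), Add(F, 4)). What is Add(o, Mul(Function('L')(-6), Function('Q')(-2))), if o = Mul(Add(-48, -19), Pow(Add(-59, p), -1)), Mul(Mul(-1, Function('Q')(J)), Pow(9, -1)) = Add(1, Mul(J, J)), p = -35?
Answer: Rational(-26723, 94) ≈ -284.29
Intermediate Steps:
Function('L')(F) = Add(-1, Mul(Rational(1, 3), Add(-5, F), Add(4, F))) (Function('L')(F) = Add(-1, Mul(Rational(1, 3), Mul(Add(F, -5), Add(F, 4)))) = Add(-1, Mul(Rational(1, 3), Mul(Add(-5, F), Add(4, F)))) = Add(-1, Mul(Rational(1, 3), Add(-5, F), Add(4, F))))
Function('Q')(J) = Add(-9, Mul(-9, Pow(J, 2))) (Function('Q')(J) = Mul(-9, Add(1, Mul(J, J))) = Mul(-9, Add(1, Pow(J, 2))) = Add(-9, Mul(-9, Pow(J, 2))))
o = Rational(67, 94) (o = Mul(Add(-48, -19), Pow(Add(-59, -35), -1)) = Mul(-67, Pow(-94, -1)) = Mul(-67, Rational(-1, 94)) = Rational(67, 94) ≈ 0.71277)
Add(o, Mul(Function('L')(-6), Function('Q')(-2))) = Add(Rational(67, 94), Mul(Add(Rational(-23, 3), Mul(Rational(-1, 3), -6), Mul(Rational(1, 3), Pow(-6, 2))), Add(-9, Mul(-9, Pow(-2, 2))))) = Add(Rational(67, 94), Mul(Add(Rational(-23, 3), 2, Mul(Rational(1, 3), 36)), Add(-9, Mul(-9, 4)))) = Add(Rational(67, 94), Mul(Add(Rational(-23, 3), 2, 12), Add(-9, -36))) = Add(Rational(67, 94), Mul(Rational(19, 3), -45)) = Add(Rational(67, 94), -285) = Rational(-26723, 94)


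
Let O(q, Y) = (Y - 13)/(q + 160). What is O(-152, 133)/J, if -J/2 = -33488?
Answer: 15/66976 ≈ 0.00022396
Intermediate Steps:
O(q, Y) = (-13 + Y)/(160 + q)
J = 66976 (J = -2*(-33488) = 66976)
O(-152, 133)/J = ((-13 + 133)/(160 - 152))/66976 = (120/8)*(1/66976) = ((1/8)*120)*(1/66976) = 15*(1/66976) = 15/66976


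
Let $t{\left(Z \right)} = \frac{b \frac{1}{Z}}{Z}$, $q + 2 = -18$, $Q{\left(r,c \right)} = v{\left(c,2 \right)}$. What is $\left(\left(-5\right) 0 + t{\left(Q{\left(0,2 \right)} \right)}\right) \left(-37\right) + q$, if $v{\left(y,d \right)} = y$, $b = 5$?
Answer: $- \frac{265}{4} \approx -66.25$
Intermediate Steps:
$Q{\left(r,c \right)} = c$
$q = -20$ ($q = -2 - 18 = -20$)
$t{\left(Z \right)} = \frac{5}{Z^{2}}$ ($t{\left(Z \right)} = \frac{5 \frac{1}{Z}}{Z} = \frac{5}{Z^{2}}$)
$\left(\left(-5\right) 0 + t{\left(Q{\left(0,2 \right)} \right)}\right) \left(-37\right) + q = \left(\left(-5\right) 0 + \frac{5}{4}\right) \left(-37\right) - 20 = \left(0 + 5 \cdot \frac{1}{4}\right) \left(-37\right) - 20 = \left(0 + \frac{5}{4}\right) \left(-37\right) - 20 = \frac{5}{4} \left(-37\right) - 20 = - \frac{185}{4} - 20 = - \frac{265}{4}$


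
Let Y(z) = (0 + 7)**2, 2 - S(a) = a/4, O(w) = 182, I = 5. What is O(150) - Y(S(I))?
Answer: 133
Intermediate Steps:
S(a) = 2 - a/4
Y(z) = 49 (Y(z) = 7**2 = 49)
O(150) - Y(S(I)) = 182 - 1*49 = 182 - 49 = 133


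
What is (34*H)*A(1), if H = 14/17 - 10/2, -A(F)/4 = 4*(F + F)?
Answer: 4544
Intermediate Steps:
A(F) = -32*F (A(F) = -16*(F + F) = -16*2*F = -32*F)
H = -71/17 (H = 14*(1/17) - 10*½ = 14/17 - 5 = -71/17 ≈ -4.1765)
(34*H)*A(1) = (34*(-71/17))*(-32*1) = -142*(-32) = 4544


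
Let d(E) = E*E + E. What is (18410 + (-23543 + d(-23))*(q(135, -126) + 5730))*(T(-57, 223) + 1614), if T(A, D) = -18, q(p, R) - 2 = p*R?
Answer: 414688194816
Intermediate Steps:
q(p, R) = 2 + R*p (q(p, R) = 2 + p*R = 2 + R*p)
d(E) = E + E**2 (d(E) = E**2 + E = E + E**2)
(18410 + (-23543 + d(-23))*(q(135, -126) + 5730))*(T(-57, 223) + 1614) = (18410 + (-23543 - 23*(1 - 23))*((2 - 126*135) + 5730))*(-18 + 1614) = (18410 + (-23543 - 23*(-22))*((2 - 17010) + 5730))*1596 = (18410 + (-23543 + 506)*(-17008 + 5730))*1596 = (18410 - 23037*(-11278))*1596 = (18410 + 259811286)*1596 = 259829696*1596 = 414688194816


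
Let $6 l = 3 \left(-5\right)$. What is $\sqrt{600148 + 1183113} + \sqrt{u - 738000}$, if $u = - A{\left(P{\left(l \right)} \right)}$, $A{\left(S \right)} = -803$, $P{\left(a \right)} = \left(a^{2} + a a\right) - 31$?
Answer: $\sqrt{1783261} + i \sqrt{737197} \approx 1335.4 + 858.6 i$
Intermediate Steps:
$l = - \frac{5}{2}$ ($l = \frac{3 \left(-5\right)}{6} = \frac{1}{6} \left(-15\right) = - \frac{5}{2} \approx -2.5$)
$P{\left(a \right)} = -31 + 2 a^{2}$ ($P{\left(a \right)} = \left(a^{2} + a^{2}\right) - 31 = 2 a^{2} - 31 = -31 + 2 a^{2}$)
$u = 803$ ($u = \left(-1\right) \left(-803\right) = 803$)
$\sqrt{600148 + 1183113} + \sqrt{u - 738000} = \sqrt{600148 + 1183113} + \sqrt{803 - 738000} = \sqrt{1783261} + \sqrt{-737197} = \sqrt{1783261} + i \sqrt{737197}$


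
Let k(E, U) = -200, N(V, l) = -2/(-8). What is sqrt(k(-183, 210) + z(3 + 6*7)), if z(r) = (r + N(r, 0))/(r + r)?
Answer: I*sqrt(718190)/60 ≈ 14.124*I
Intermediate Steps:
N(V, l) = 1/4 (N(V, l) = -2*(-1/8) = 1/4)
z(r) = (1/4 + r)/(2*r) (z(r) = (r + 1/4)/(r + r) = (1/4 + r)/((2*r)) = (1/4 + r)*(1/(2*r)) = (1/4 + r)/(2*r))
sqrt(k(-183, 210) + z(3 + 6*7)) = sqrt(-200 + (1 + 4*(3 + 6*7))/(8*(3 + 6*7))) = sqrt(-200 + (1 + 4*(3 + 42))/(8*(3 + 42))) = sqrt(-200 + (1/8)*(1 + 4*45)/45) = sqrt(-200 + (1/8)*(1/45)*(1 + 180)) = sqrt(-200 + (1/8)*(1/45)*181) = sqrt(-200 + 181/360) = sqrt(-71819/360) = I*sqrt(718190)/60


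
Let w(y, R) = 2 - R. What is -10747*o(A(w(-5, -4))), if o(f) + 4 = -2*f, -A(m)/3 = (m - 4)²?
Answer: -214940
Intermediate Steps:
A(m) = -3*(-4 + m)² (A(m) = -3*(m - 4)² = -3*(-4 + m)²)
o(f) = -4 - 2*f
-10747*o(A(w(-5, -4))) = -10747*(-4 - (-6)*(-4 + (2 - 1*(-4)))²) = -10747*(-4 - (-6)*(-4 + (2 + 4))²) = -10747*(-4 - (-6)*(-4 + 6)²) = -10747*(-4 - (-6)*2²) = -10747*(-4 - (-6)*4) = -10747*(-4 - 2*(-12)) = -10747*(-4 + 24) = -10747*20 = -214940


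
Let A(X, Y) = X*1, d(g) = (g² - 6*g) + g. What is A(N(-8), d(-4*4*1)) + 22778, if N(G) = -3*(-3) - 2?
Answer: 22785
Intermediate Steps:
d(g) = g² - 5*g
N(G) = 7 (N(G) = 9 - 2 = 7)
A(X, Y) = X
A(N(-8), d(-4*4*1)) + 22778 = 7 + 22778 = 22785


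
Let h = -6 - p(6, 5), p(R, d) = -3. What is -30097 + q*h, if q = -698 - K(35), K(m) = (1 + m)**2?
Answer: -24115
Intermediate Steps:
h = -3 (h = -6 - 1*(-3) = -6 + 3 = -3)
q = -1994 (q = -698 - (1 + 35)**2 = -698 - 1*36**2 = -698 - 1*1296 = -698 - 1296 = -1994)
-30097 + q*h = -30097 - 1994*(-3) = -30097 + 5982 = -24115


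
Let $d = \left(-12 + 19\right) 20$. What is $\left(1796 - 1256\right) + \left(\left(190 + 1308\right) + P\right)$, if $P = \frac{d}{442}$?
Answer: $\frac{450468}{221} \approx 2038.3$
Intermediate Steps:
$d = 140$ ($d = 7 \cdot 20 = 140$)
$P = \frac{70}{221}$ ($P = \frac{140}{442} = 140 \cdot \frac{1}{442} = \frac{70}{221} \approx 0.31674$)
$\left(1796 - 1256\right) + \left(\left(190 + 1308\right) + P\right) = \left(1796 - 1256\right) + \left(\left(190 + 1308\right) + \frac{70}{221}\right) = \left(1796 - 1256\right) + \left(1498 + \frac{70}{221}\right) = 540 + \frac{331128}{221} = \frac{450468}{221}$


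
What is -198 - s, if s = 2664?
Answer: -2862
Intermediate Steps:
-198 - s = -198 - 1*2664 = -198 - 2664 = -2862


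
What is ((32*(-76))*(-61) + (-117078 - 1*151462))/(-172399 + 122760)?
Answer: 120188/49639 ≈ 2.4212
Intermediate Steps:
((32*(-76))*(-61) + (-117078 - 1*151462))/(-172399 + 122760) = (-2432*(-61) + (-117078 - 151462))/(-49639) = (148352 - 268540)*(-1/49639) = -120188*(-1/49639) = 120188/49639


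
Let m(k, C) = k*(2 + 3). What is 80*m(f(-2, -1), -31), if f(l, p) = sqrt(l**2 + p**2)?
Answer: 400*sqrt(5) ≈ 894.43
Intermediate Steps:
m(k, C) = 5*k (m(k, C) = k*5 = 5*k)
80*m(f(-2, -1), -31) = 80*(5*sqrt((-2)**2 + (-1)**2)) = 80*(5*sqrt(4 + 1)) = 80*(5*sqrt(5)) = 400*sqrt(5)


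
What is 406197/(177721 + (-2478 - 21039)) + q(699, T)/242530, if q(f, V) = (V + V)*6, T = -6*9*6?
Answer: 48957706629/18699548060 ≈ 2.6181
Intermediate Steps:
T = -324 (T = -54*6 = -324)
q(f, V) = 12*V (q(f, V) = (2*V)*6 = 12*V)
406197/(177721 + (-2478 - 21039)) + q(699, T)/242530 = 406197/(177721 + (-2478 - 21039)) + (12*(-324))/242530 = 406197/(177721 - 23517) - 3888*1/242530 = 406197/154204 - 1944/121265 = 48957706629/18699548060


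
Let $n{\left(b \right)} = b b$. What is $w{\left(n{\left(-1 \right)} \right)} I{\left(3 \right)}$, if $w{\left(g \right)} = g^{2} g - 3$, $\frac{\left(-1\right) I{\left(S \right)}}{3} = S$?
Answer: $18$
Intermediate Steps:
$n{\left(b \right)} = b^{2}$
$I{\left(S \right)} = - 3 S$
$w{\left(g \right)} = -3 + g^{3}$ ($w{\left(g \right)} = g^{3} - 3 = -3 + g^{3}$)
$w{\left(n{\left(-1 \right)} \right)} I{\left(3 \right)} = \left(-3 + \left(\left(-1\right)^{2}\right)^{3}\right) \left(\left(-3\right) 3\right) = \left(-3 + 1^{3}\right) \left(-9\right) = \left(-3 + 1\right) \left(-9\right) = \left(-2\right) \left(-9\right) = 18$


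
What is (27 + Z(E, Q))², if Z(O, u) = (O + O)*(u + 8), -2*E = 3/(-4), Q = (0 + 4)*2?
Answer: 1521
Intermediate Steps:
Q = 8 (Q = 4*2 = 8)
E = 3/8 (E = -3/(2*(-4)) = -3*(-1)/(2*4) = -½*(-¾) = 3/8 ≈ 0.37500)
Z(O, u) = 2*O*(8 + u) (Z(O, u) = (2*O)*(8 + u) = 2*O*(8 + u))
(27 + Z(E, Q))² = (27 + 2*(3/8)*(8 + 8))² = (27 + 2*(3/8)*16)² = (27 + 12)² = 39² = 1521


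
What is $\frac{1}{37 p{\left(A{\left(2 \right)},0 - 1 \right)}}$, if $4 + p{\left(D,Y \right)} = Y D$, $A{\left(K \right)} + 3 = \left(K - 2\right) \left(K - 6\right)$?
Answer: $- \frac{1}{37} \approx -0.027027$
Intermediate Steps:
$A{\left(K \right)} = -3 + \left(-6 + K\right) \left(-2 + K\right)$ ($A{\left(K \right)} = -3 + \left(K - 2\right) \left(K - 6\right) = -3 + \left(-2 + K\right) \left(K - 6\right) = -3 + \left(-2 + K\right) \left(-6 + K\right) = -3 + \left(-6 + K\right) \left(-2 + K\right)$)
$p{\left(D,Y \right)} = -4 + D Y$ ($p{\left(D,Y \right)} = -4 + Y D = -4 + D Y$)
$\frac{1}{37 p{\left(A{\left(2 \right)},0 - 1 \right)}} = \frac{1}{37 \left(-4 + \left(9 + 2^{2} - 16\right) \left(0 - 1\right)\right)} = \frac{1}{37 \left(-4 + \left(9 + 4 - 16\right) \left(-1\right)\right)} = \frac{1}{37 \left(-4 - -3\right)} = \frac{1}{37 \left(-4 + 3\right)} = \frac{1}{37 \left(-1\right)} = \frac{1}{-37} = - \frac{1}{37}$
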